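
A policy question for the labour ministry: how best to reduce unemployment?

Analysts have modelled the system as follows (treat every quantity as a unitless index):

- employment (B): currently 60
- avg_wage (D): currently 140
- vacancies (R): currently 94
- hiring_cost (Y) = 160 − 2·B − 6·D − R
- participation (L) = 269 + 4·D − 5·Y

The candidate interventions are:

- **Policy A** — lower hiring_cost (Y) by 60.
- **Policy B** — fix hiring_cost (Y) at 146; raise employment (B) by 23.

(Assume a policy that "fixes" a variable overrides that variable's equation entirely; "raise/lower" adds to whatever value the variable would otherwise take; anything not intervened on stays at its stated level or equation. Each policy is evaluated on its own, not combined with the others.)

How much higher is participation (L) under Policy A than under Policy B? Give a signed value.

Policy A (Y − 60):
  B = 60
  D = 140
  R = 94
  Y = 160 − 2·60 − 6·140 − 94 (−60 from intervention) = -954
  L = 269 + 4·140 − 5·(-954) = 5599
Policy B (Y := 146, B + 23):
  B = 60 + 23 = 83
  D = 140
  R = 94
  Y = 146
  L = 269 + 4·140 − 5·146 = 99
L: 5599 − 99 = 5500

5500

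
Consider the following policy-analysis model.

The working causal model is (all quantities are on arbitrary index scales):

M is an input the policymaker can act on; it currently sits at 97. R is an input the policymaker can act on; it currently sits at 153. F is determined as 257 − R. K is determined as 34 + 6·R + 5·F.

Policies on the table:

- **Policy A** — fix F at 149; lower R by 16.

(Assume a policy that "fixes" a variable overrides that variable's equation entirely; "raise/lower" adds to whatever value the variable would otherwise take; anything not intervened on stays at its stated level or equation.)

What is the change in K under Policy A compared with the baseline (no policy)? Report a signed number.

129

Baseline:
  R = 153
  F = 257 − 153 = 104
  K = 34 + 6·153 + 5·104 = 1472
Policy A (F := 149, R − 16):
  R = 153 − 16 = 137
  F = 149
  K = 34 + 6·137 + 5·149 = 1601
Change in K: 1601 − 1472 = 129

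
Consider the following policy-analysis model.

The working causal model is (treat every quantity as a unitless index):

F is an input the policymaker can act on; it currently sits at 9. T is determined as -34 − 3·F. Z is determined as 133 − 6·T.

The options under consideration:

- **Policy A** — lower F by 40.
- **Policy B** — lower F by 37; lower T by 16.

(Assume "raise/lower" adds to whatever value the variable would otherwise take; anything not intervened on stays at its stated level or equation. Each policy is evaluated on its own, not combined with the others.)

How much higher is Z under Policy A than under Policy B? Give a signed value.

-150

Policy A (F − 40):
  F = 9 − 40 = -31
  T = -34 − 3·(-31) = 59
  Z = 133 − 6·59 = -221
Policy B (F − 37, T − 16):
  F = 9 − 37 = -28
  T = -34 − 3·(-28) (−16 from intervention) = 34
  Z = 133 − 6·34 = -71
Z: -221 − (-71) = -150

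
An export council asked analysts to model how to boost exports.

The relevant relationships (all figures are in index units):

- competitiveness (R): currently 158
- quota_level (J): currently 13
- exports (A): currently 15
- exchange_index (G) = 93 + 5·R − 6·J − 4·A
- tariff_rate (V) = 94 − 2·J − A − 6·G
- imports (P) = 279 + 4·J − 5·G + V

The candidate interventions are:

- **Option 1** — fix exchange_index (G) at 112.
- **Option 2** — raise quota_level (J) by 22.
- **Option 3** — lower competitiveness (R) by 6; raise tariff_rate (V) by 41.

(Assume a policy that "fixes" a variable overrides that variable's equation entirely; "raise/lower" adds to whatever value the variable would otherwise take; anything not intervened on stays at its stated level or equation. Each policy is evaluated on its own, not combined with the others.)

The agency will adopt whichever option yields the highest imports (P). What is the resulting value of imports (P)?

Option 1 (G := 112):
  R = 158
  J = 13
  A = 15
  G = 112
  V = 94 − 2·13 − 15 − 6·112 = -619
  P = 279 + 4·13 − 5·112 + (-619) = -848
Option 2 (J + 22):
  R = 158
  J = 13 + 22 = 35
  A = 15
  G = 93 + 5·158 − 6·35 − 4·15 = 613
  V = 94 − 2·35 − 15 − 6·613 = -3669
  P = 279 + 4·35 − 5·613 + (-3669) = -6315
Option 3 (R − 6, V + 41):
  R = 158 − 6 = 152
  J = 13
  A = 15
  G = 93 + 5·152 − 6·13 − 4·15 = 715
  V = 94 − 2·13 − 15 − 6·715 (+41 from intervention) = -4196
  P = 279 + 4·13 − 5·715 + (-4196) = -7440
Comparing — Option 1: P=-848, Option 2: P=-6315, Option 3: P=-7440. Highest is -848 (Option 1).

-848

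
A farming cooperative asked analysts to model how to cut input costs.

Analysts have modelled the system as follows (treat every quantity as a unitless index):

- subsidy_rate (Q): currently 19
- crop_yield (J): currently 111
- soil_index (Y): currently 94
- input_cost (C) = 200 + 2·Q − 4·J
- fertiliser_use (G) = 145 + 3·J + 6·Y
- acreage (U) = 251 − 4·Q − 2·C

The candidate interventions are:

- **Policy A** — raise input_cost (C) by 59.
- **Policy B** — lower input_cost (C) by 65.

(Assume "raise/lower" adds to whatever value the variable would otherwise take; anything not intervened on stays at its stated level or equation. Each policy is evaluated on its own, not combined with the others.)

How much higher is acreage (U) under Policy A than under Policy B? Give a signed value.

-248

Policy A (C + 59):
  Q = 19
  J = 111
  C = 200 + 2·19 − 4·111 (+59 from intervention) = -147
  U = 251 − 4·19 − 2·(-147) = 469
Policy B (C − 65):
  Q = 19
  J = 111
  C = 200 + 2·19 − 4·111 (−65 from intervention) = -271
  U = 251 − 4·19 − 2·(-271) = 717
U: 469 − 717 = -248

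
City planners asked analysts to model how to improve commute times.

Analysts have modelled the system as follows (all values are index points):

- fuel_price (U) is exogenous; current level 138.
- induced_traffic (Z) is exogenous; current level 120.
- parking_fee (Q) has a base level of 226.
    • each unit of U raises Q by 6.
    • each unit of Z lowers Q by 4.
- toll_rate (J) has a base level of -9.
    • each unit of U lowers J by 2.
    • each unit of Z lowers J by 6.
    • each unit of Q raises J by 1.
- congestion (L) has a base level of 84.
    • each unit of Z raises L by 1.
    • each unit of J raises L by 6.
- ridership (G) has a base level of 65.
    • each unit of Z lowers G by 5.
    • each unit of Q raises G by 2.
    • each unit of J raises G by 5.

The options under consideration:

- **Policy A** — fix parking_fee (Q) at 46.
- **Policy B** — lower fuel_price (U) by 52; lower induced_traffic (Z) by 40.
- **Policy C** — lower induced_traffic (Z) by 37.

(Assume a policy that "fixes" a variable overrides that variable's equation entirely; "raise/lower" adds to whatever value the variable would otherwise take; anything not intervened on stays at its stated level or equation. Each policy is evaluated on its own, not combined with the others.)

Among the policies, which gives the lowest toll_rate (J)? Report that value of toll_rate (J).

-959

Policy A (Q := 46):
  U = 138
  Z = 120
  Q = 46
  J = -9 − 2·138 − 6·120 + 46 = -959
Policy B (U − 52, Z − 40):
  U = 138 − 52 = 86
  Z = 120 − 40 = 80
  Q = 226 + 6·86 − 4·80 = 422
  J = -9 − 2·86 − 6·80 + 422 = -239
Policy C (Z − 37):
  U = 138
  Z = 120 − 37 = 83
  Q = 226 + 6·138 − 4·83 = 722
  J = -9 − 2·138 − 6·83 + 722 = -61
Comparing — Policy A: J=-959, Policy B: J=-239, Policy C: J=-61. Lowest is -959 (Policy A).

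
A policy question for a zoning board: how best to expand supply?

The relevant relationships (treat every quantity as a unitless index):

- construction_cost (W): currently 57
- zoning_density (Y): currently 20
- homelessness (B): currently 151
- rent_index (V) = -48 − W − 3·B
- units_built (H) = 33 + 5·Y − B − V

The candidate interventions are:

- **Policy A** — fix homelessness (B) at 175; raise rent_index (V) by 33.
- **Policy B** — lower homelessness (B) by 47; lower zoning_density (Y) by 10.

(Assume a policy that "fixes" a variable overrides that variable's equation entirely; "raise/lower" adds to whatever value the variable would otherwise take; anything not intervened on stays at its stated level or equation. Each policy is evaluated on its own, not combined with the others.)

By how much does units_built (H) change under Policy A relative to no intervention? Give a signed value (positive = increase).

15

Baseline:
  W = 57
  Y = 20
  B = 151
  V = -48 − 57 − 3·151 = -558
  H = 33 + 5·20 − 151 − (-558) = 540
Policy A (B := 175, V + 33):
  W = 57
  Y = 20
  B = 175
  V = -48 − 57 − 3·175 (+33 from intervention) = -597
  H = 33 + 5·20 − 175 − (-597) = 555
Change in H: 555 − 540 = 15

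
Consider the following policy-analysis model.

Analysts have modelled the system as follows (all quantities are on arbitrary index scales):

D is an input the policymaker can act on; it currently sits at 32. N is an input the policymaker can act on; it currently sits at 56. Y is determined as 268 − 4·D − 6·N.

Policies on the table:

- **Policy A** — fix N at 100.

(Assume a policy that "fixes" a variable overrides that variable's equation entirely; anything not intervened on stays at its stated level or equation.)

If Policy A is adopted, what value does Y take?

Policy A (N := 100):
  D = 32
  N = 100
  Y = 268 − 4·32 − 6·100 = -460

-460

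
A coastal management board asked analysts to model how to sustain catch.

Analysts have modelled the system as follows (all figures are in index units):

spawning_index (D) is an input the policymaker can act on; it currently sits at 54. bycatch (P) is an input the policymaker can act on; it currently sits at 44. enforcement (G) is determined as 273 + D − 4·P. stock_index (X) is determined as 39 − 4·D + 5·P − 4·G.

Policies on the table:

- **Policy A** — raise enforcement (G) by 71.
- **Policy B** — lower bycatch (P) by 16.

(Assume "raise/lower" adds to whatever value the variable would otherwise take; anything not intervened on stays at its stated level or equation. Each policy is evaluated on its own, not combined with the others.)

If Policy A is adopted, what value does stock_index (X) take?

Policy A (G + 71):
  D = 54
  P = 44
  G = 273 + 54 − 4·44 (+71 from intervention) = 222
  X = 39 − 4·54 + 5·44 − 4·222 = -845

-845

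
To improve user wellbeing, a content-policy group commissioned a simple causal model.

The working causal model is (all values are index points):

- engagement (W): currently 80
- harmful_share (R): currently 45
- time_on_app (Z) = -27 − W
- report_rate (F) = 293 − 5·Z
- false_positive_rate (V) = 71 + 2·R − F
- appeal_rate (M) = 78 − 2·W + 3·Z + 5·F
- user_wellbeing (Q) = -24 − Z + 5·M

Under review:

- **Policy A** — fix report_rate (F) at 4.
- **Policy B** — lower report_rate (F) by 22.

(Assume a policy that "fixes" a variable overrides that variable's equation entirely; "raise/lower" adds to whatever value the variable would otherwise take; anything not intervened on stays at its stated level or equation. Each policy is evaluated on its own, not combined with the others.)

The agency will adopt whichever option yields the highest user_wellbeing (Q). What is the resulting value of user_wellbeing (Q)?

18218

Policy A (F := 4):
  W = 80
  Z = -27 − 80 = -107
  F = 4
  M = 78 − 2·80 + 3·(-107) + 5·4 = -383
  Q = -24 − (-107) + 5·(-383) = -1832
Policy B (F − 22):
  W = 80
  Z = -27 − 80 = -107
  F = 293 − 5·(-107) (−22 from intervention) = 806
  M = 78 − 2·80 + 3·(-107) + 5·806 = 3627
  Q = -24 − (-107) + 5·3627 = 18218
Comparing — Policy A: Q=-1832, Policy B: Q=18218. Highest is 18218 (Policy B).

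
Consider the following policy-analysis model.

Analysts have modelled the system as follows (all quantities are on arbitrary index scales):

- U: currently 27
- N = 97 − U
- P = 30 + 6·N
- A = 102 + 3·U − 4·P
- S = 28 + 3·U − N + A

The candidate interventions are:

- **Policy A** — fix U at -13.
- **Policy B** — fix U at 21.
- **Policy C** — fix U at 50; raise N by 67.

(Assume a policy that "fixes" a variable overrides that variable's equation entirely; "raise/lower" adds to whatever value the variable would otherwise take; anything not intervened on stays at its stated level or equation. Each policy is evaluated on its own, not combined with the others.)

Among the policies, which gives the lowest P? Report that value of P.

486

Policy A (U := -13):
  U = -13
  N = 97 − (-13) = 110
  P = 30 + 6·110 = 690
Policy B (U := 21):
  U = 21
  N = 97 − 21 = 76
  P = 30 + 6·76 = 486
Policy C (U := 50, N + 67):
  U = 50
  N = 97 − 50 (+67 from intervention) = 114
  P = 30 + 6·114 = 714
Comparing — Policy A: P=690, Policy B: P=486, Policy C: P=714. Lowest is 486 (Policy B).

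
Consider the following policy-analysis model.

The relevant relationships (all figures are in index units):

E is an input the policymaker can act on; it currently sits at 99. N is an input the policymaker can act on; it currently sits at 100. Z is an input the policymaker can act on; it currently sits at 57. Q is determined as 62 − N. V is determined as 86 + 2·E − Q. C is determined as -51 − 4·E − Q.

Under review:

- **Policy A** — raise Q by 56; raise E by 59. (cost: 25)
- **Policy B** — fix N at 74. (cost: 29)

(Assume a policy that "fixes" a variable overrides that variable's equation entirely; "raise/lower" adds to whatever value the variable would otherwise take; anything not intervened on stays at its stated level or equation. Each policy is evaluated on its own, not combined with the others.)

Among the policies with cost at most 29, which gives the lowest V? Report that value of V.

296

Policy A (Q + 56, E + 59):
  E = 99 + 59 = 158
  N = 100
  Q = 62 − 100 (+56 from intervention) = 18
  V = 86 + 2·158 − 18 = 384
Policy B (N := 74):
  E = 99
  N = 74
  Q = 62 − 74 = -12
  V = 86 + 2·99 − (-12) = 296
Comparing — Policy A: V=384, Policy B: V=296. Lowest is 296 (Policy B).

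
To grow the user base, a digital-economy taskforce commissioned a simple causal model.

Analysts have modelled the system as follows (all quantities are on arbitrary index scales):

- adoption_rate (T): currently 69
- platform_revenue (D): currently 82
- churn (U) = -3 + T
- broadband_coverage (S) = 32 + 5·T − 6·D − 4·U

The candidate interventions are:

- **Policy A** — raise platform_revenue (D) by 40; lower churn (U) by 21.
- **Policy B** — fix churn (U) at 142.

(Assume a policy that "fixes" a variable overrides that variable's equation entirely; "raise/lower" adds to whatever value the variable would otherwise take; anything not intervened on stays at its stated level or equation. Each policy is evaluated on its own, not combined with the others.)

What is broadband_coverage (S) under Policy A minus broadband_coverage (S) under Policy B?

148

Policy A (D + 40, U − 21):
  T = 69
  D = 82 + 40 = 122
  U = -3 + 69 (−21 from intervention) = 45
  S = 32 + 5·69 − 6·122 − 4·45 = -535
Policy B (U := 142):
  T = 69
  D = 82
  U = 142
  S = 32 + 5·69 − 6·82 − 4·142 = -683
S: -535 − (-683) = 148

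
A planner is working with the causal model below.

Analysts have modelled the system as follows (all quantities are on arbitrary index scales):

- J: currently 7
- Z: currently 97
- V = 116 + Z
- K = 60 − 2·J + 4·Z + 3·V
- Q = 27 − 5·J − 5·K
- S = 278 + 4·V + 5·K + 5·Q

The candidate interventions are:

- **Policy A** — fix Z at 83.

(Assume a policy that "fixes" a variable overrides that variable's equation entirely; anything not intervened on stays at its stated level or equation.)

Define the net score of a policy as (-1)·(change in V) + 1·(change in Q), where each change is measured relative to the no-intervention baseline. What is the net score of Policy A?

Baseline:
  J = 7
  Z = 97
  V = 116 + 97 = 213
  K = 60 − 2·7 + 4·97 + 3·213 = 1073
  Q = 27 − 5·7 − 5·1073 = -5373
Policy A (Z := 83):
  J = 7
  Z = 83
  V = 116 + 83 = 199
  K = 60 − 2·7 + 4·83 + 3·199 = 975
  Q = 27 − 5·7 − 5·975 = -4883
ΔV = 199 − 213 = -14; ΔQ = -4883 − (-5373) = 490
Score = (-1)·(-14) + 1·490 = 504

504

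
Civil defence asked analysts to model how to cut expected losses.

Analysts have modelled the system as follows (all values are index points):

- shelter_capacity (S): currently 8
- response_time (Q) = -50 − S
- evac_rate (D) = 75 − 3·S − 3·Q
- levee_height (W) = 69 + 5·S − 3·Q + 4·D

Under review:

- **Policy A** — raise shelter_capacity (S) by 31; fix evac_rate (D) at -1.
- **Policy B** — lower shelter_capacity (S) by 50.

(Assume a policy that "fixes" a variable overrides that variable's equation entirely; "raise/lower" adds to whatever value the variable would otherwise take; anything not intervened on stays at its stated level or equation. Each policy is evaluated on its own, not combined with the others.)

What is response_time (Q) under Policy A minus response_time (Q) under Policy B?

-81

Policy A (S + 31, D := -1):
  S = 8 + 31 = 39
  Q = -50 − 39 = -89
Policy B (S − 50):
  S = 8 − 50 = -42
  Q = -50 − (-42) = -8
Q: -89 − (-8) = -81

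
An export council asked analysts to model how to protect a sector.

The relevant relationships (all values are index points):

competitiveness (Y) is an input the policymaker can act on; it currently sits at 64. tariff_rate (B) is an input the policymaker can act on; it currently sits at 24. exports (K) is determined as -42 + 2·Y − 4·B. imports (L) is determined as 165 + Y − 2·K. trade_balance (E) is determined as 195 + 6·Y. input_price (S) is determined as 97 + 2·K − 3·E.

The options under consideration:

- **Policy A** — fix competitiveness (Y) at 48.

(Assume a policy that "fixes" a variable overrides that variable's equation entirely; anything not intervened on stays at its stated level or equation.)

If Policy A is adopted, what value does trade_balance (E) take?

483

Policy A (Y := 48):
  Y = 48
  E = 195 + 6·48 = 483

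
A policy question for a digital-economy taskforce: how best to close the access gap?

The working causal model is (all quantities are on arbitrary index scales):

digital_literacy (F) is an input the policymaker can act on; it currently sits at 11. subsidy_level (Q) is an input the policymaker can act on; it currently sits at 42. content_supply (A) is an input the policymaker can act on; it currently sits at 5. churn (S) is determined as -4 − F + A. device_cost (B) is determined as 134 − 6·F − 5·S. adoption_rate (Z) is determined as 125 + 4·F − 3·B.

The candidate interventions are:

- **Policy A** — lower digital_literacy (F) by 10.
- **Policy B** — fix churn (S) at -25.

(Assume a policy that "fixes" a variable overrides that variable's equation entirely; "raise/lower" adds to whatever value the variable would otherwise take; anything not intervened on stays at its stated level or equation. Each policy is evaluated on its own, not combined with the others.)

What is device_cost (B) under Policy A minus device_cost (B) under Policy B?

-65

Policy A (F − 10):
  F = 11 − 10 = 1
  A = 5
  S = -4 − 1 + 5 = 0
  B = 134 − 6·1 − 5·0 = 128
Policy B (S := -25):
  F = 11
  A = 5
  S = -25
  B = 134 − 6·11 − 5·(-25) = 193
B: 128 − 193 = -65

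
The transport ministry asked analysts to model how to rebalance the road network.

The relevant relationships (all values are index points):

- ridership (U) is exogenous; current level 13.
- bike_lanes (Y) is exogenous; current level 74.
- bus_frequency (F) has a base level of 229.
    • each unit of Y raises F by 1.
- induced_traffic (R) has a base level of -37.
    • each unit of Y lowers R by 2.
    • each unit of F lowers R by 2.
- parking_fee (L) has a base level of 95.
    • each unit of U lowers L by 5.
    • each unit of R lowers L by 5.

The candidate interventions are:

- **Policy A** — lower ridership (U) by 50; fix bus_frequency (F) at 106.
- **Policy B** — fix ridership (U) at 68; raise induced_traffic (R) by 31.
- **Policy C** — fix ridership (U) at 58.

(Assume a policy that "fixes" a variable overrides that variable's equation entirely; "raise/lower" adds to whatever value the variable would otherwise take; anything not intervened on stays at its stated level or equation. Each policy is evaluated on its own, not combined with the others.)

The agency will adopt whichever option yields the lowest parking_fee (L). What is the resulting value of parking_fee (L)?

2265

Policy A (U − 50, F := 106):
  U = 13 − 50 = -37
  Y = 74
  F = 106
  R = -37 − 2·74 − 2·106 = -397
  L = 95 − 5·(-37) − 5·(-397) = 2265
Policy B (U := 68, R + 31):
  U = 68
  Y = 74
  F = 229 + 74 = 303
  R = -37 − 2·74 − 2·303 (+31 from intervention) = -760
  L = 95 − 5·68 − 5·(-760) = 3555
Policy C (U := 58):
  U = 58
  Y = 74
  F = 229 + 74 = 303
  R = -37 − 2·74 − 2·303 = -791
  L = 95 − 5·58 − 5·(-791) = 3760
Comparing — Policy A: L=2265, Policy B: L=3555, Policy C: L=3760. Lowest is 2265 (Policy A).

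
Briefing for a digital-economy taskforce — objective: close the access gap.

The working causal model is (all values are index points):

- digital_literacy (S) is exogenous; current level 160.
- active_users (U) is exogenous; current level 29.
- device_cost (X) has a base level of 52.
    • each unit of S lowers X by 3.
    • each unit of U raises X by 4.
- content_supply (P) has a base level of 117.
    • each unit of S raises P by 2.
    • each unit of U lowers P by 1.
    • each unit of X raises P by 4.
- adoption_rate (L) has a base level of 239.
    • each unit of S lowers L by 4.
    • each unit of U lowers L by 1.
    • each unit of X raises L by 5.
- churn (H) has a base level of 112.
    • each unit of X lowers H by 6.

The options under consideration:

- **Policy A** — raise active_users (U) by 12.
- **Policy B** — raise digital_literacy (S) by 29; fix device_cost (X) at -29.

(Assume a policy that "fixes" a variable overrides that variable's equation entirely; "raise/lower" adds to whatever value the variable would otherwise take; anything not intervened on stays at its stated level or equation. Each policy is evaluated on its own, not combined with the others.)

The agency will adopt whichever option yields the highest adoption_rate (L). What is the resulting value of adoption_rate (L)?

Policy A (U + 12):
  S = 160
  U = 29 + 12 = 41
  X = 52 − 3·160 + 4·41 = -264
  L = 239 − 4·160 − 41 + 5·(-264) = -1762
Policy B (S + 29, X := -29):
  S = 160 + 29 = 189
  U = 29
  X = -29
  L = 239 − 4·189 − 29 + 5·(-29) = -691
Comparing — Policy A: L=-1762, Policy B: L=-691. Highest is -691 (Policy B).

-691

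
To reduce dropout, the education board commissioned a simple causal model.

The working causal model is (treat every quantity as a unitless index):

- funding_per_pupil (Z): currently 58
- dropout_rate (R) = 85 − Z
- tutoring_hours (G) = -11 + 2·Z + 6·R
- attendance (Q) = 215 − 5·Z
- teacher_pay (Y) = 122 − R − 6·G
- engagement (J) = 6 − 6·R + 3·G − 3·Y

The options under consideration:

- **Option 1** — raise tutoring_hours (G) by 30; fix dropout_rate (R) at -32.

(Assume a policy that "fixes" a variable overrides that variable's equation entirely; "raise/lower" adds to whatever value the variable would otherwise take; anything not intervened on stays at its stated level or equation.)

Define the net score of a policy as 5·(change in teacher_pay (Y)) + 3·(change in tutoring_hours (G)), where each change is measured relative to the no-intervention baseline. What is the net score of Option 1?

Baseline:
  Z = 58
  R = 85 − 58 = 27
  G = -11 + 2·58 + 6·27 = 267
  Y = 122 − 27 − 6·267 = -1507
Option 1 (G + 30, R := -32):
  Z = 58
  R = -32
  G = -11 + 2·58 + 6·(-32) (+30 from intervention) = -57
  Y = 122 − (-32) − 6·(-57) = 496
ΔY = 496 − (-1507) = 2003; ΔG = -57 − 267 = -324
Score = 5·2003 + 3·(-324) = 9043

9043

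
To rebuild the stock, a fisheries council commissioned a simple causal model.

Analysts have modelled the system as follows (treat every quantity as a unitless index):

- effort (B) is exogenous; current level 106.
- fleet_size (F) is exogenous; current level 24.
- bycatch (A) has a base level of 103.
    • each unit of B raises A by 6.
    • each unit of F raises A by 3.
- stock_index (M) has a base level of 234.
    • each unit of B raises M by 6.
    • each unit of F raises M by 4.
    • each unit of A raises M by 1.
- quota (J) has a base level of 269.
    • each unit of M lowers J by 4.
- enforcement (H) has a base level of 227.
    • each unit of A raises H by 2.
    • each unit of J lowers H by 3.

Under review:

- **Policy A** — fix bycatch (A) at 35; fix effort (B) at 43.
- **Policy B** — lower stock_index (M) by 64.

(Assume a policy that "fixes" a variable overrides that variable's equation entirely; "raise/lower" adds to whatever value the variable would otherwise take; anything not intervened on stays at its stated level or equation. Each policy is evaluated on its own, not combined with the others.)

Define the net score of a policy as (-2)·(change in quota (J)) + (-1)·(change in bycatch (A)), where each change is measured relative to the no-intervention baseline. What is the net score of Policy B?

Baseline:
  B = 106
  F = 24
  A = 103 + 6·106 + 3·24 = 811
  M = 234 + 6·106 + 4·24 + 811 = 1777
  J = 269 − 4·1777 = -6839
Policy B (M − 64):
  B = 106
  F = 24
  A = 103 + 6·106 + 3·24 = 811
  M = 234 + 6·106 + 4·24 + 811 (−64 from intervention) = 1713
  J = 269 − 4·1713 = -6583
ΔJ = -6583 − (-6839) = 256; ΔA = 811 − 811 = 0
Score = (-2)·256 + (-1)·0 = -512

-512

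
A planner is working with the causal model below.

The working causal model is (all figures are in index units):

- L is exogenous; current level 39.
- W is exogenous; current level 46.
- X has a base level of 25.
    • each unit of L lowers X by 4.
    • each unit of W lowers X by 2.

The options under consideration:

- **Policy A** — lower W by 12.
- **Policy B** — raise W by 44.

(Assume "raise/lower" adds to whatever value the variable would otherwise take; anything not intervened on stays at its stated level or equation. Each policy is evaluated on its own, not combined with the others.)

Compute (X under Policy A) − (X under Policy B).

112

Policy A (W − 12):
  L = 39
  W = 46 − 12 = 34
  X = 25 − 4·39 − 2·34 = -199
Policy B (W + 44):
  L = 39
  W = 46 + 44 = 90
  X = 25 − 4·39 − 2·90 = -311
X: -199 − (-311) = 112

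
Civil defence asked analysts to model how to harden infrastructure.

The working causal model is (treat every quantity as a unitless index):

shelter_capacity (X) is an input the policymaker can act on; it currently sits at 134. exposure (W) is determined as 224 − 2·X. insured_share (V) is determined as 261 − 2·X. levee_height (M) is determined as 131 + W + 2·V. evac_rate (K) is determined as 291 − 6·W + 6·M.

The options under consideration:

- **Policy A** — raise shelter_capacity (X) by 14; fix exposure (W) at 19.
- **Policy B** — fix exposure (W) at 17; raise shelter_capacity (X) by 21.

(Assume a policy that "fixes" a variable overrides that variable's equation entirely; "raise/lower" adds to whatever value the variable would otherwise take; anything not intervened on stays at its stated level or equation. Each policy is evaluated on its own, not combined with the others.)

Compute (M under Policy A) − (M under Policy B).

Policy A (X + 14, W := 19):
  X = 134 + 14 = 148
  W = 19
  V = 261 − 2·148 = -35
  M = 131 + 19 + 2·(-35) = 80
Policy B (W := 17, X + 21):
  X = 134 + 21 = 155
  W = 17
  V = 261 − 2·155 = -49
  M = 131 + 17 + 2·(-49) = 50
M: 80 − 50 = 30

30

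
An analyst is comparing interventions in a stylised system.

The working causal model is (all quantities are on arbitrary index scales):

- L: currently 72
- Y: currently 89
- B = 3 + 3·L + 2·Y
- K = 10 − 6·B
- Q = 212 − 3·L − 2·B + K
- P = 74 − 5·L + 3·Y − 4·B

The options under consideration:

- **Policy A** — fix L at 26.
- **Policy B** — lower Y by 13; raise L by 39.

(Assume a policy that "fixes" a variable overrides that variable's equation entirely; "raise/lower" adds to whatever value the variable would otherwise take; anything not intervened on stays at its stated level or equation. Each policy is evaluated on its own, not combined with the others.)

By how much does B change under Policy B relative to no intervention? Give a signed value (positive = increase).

91

Baseline:
  L = 72
  Y = 89
  B = 3 + 3·72 + 2·89 = 397
Policy B (Y − 13, L + 39):
  L = 72 + 39 = 111
  Y = 89 − 13 = 76
  B = 3 + 3·111 + 2·76 = 488
Change in B: 488 − 397 = 91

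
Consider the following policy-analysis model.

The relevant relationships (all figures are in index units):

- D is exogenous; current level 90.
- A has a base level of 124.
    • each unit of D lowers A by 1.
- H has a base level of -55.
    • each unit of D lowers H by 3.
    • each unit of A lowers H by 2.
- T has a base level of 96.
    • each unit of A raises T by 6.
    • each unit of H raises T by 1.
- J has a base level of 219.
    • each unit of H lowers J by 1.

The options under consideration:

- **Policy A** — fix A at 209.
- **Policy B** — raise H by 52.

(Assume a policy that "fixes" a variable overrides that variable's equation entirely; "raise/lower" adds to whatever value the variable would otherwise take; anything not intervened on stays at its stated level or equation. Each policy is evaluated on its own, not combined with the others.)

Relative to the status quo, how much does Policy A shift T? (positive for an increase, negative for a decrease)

Baseline:
  D = 90
  A = 124 − 90 = 34
  H = -55 − 3·90 − 2·34 = -393
  T = 96 + 6·34 + (-393) = -93
Policy A (A := 209):
  D = 90
  A = 209
  H = -55 − 3·90 − 2·209 = -743
  T = 96 + 6·209 + (-743) = 607
Change in T: 607 − (-93) = 700

700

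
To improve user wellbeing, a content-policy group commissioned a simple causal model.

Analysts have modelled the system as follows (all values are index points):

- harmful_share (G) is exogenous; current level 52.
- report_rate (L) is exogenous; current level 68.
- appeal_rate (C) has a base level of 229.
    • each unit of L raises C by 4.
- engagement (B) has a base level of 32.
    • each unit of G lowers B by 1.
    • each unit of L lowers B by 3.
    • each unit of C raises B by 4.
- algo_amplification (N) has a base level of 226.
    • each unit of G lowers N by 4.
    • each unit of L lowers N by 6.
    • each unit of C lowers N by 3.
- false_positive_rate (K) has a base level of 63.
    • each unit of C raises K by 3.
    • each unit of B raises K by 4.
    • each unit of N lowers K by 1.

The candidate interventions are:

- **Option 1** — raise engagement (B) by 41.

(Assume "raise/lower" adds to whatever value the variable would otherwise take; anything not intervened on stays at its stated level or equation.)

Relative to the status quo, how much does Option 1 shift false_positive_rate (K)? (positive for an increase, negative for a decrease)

Baseline:
  G = 52
  L = 68
  C = 229 + 4·68 = 501
  B = 32 − 52 − 3·68 + 4·501 = 1780
  N = 226 − 4·52 − 6·68 − 3·501 = -1893
  K = 63 + 3·501 + 4·1780 − (-1893) = 10579
Option 1 (B + 41):
  G = 52
  L = 68
  C = 229 + 4·68 = 501
  B = 32 − 52 − 3·68 + 4·501 (+41 from intervention) = 1821
  N = 226 − 4·52 − 6·68 − 3·501 = -1893
  K = 63 + 3·501 + 4·1821 − (-1893) = 10743
Change in K: 10743 − 10579 = 164

164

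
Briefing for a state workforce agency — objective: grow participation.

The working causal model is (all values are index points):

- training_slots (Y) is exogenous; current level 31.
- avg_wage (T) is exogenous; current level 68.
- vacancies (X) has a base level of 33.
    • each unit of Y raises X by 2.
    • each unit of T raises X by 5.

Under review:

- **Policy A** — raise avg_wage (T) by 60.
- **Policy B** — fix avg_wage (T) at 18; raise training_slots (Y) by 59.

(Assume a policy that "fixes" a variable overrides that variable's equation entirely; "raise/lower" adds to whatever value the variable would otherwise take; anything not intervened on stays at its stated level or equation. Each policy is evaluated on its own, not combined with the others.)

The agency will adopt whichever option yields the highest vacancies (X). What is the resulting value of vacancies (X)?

735

Policy A (T + 60):
  Y = 31
  T = 68 + 60 = 128
  X = 33 + 2·31 + 5·128 = 735
Policy B (T := 18, Y + 59):
  Y = 31 + 59 = 90
  T = 18
  X = 33 + 2·90 + 5·18 = 303
Comparing — Policy A: X=735, Policy B: X=303. Highest is 735 (Policy A).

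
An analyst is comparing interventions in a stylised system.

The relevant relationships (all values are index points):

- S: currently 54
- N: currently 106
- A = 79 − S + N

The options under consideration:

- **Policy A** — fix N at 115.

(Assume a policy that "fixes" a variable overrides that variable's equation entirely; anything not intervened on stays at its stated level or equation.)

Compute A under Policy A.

140

Policy A (N := 115):
  S = 54
  N = 115
  A = 79 − 54 + 115 = 140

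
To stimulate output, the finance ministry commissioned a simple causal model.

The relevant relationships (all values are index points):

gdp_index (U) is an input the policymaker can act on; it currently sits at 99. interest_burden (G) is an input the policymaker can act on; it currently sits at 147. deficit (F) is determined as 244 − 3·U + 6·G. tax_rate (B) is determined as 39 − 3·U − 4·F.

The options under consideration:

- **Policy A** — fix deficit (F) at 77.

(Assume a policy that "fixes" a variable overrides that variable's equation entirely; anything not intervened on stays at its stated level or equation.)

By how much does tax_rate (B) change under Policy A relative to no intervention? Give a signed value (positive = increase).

Baseline:
  U = 99
  G = 147
  F = 244 − 3·99 + 6·147 = 829
  B = 39 − 3·99 − 4·829 = -3574
Policy A (F := 77):
  U = 99
  G = 147
  F = 77
  B = 39 − 3·99 − 4·77 = -566
Change in B: -566 − (-3574) = 3008

3008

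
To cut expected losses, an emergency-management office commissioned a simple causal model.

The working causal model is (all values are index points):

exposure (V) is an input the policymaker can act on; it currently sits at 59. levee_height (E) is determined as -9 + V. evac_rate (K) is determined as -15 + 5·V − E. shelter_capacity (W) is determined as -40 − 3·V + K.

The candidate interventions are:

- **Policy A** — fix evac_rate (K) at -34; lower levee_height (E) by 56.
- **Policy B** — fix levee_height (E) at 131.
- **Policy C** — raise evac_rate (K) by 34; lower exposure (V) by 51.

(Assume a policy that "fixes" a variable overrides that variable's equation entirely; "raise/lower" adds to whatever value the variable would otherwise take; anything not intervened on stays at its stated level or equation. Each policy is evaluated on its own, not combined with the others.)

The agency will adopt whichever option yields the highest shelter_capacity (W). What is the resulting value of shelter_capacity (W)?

Policy A (K := -34, E − 56):
  V = 59
  E = -9 + 59 (−56 from intervention) = -6
  K = -34
  W = -40 − 3·59 + (-34) = -251
Policy B (E := 131):
  V = 59
  E = 131
  K = -15 + 5·59 − 131 = 149
  W = -40 − 3·59 + 149 = -68
Policy C (K + 34, V − 51):
  V = 59 − 51 = 8
  E = -9 + 8 = -1
  K = -15 + 5·8 − (-1) (+34 from intervention) = 60
  W = -40 − 3·8 + 60 = -4
Comparing — Policy A: W=-251, Policy B: W=-68, Policy C: W=-4. Highest is -4 (Policy C).

-4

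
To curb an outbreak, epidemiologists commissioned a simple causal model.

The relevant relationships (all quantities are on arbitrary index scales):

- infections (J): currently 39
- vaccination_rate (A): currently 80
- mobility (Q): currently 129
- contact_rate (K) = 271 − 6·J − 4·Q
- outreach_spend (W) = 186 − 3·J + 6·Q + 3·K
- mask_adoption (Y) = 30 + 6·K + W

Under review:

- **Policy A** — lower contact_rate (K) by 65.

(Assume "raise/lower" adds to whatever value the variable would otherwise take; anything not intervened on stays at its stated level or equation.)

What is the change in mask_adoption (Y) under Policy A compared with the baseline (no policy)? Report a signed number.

Baseline:
  J = 39
  Q = 129
  K = 271 − 6·39 − 4·129 = -479
  W = 186 − 3·39 + 6·129 + 3·(-479) = -594
  Y = 30 + 6·(-479) + (-594) = -3438
Policy A (K − 65):
  J = 39
  Q = 129
  K = 271 − 6·39 − 4·129 (−65 from intervention) = -544
  W = 186 − 3·39 + 6·129 + 3·(-544) = -789
  Y = 30 + 6·(-544) + (-789) = -4023
Change in Y: -4023 − (-3438) = -585

-585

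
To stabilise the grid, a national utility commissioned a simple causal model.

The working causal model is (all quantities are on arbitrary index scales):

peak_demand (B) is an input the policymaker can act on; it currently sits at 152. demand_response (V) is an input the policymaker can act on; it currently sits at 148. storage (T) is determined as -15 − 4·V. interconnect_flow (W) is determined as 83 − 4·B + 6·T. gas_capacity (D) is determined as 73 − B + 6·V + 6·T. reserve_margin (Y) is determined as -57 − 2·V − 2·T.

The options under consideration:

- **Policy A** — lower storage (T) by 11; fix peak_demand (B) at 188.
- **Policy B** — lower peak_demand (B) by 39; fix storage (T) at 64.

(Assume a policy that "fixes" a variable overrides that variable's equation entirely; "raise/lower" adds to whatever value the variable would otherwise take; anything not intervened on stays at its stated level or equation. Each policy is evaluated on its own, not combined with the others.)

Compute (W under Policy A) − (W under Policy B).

-4392

Policy A (T − 11, B := 188):
  B = 188
  V = 148
  T = -15 − 4·148 (−11 from intervention) = -618
  W = 83 − 4·188 + 6·(-618) = -4377
Policy B (B − 39, T := 64):
  B = 152 − 39 = 113
  V = 148
  T = 64
  W = 83 − 4·113 + 6·64 = 15
W: -4377 − 15 = -4392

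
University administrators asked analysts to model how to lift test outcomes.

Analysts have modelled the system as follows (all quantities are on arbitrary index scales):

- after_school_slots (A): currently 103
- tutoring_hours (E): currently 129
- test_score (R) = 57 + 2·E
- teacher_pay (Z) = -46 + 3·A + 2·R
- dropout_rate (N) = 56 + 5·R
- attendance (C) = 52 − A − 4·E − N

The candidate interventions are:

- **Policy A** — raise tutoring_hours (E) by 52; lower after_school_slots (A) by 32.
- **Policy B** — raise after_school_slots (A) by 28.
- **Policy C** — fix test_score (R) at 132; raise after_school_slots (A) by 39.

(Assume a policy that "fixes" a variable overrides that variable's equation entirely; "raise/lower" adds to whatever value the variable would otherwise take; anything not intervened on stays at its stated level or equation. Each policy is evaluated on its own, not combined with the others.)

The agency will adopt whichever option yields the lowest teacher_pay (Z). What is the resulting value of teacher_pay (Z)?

Policy A (E + 52, A − 32):
  A = 103 − 32 = 71
  E = 129 + 52 = 181
  R = 57 + 2·181 = 419
  Z = -46 + 3·71 + 2·419 = 1005
Policy B (A + 28):
  A = 103 + 28 = 131
  E = 129
  R = 57 + 2·129 = 315
  Z = -46 + 3·131 + 2·315 = 977
Policy C (R := 132, A + 39):
  A = 103 + 39 = 142
  E = 129
  R = 132
  Z = -46 + 3·142 + 2·132 = 644
Comparing — Policy A: Z=1005, Policy B: Z=977, Policy C: Z=644. Lowest is 644 (Policy C).

644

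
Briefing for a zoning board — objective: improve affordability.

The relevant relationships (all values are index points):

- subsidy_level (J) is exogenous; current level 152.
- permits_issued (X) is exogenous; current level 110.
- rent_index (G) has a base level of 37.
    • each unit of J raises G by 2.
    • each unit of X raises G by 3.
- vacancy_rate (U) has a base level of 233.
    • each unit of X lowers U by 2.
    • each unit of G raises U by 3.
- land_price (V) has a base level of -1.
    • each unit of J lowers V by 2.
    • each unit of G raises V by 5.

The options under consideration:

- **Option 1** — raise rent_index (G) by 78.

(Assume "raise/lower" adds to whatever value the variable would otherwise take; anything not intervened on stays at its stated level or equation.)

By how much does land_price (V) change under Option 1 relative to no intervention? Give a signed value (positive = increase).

390

Baseline:
  J = 152
  X = 110
  G = 37 + 2·152 + 3·110 = 671
  V = -1 − 2·152 + 5·671 = 3050
Option 1 (G + 78):
  J = 152
  X = 110
  G = 37 + 2·152 + 3·110 (+78 from intervention) = 749
  V = -1 − 2·152 + 5·749 = 3440
Change in V: 3440 − 3050 = 390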